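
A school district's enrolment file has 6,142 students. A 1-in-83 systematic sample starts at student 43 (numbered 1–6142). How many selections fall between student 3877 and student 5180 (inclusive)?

15

k = 83
First selection ≥ 3877: 43 + ⌈(3877−43)/83⌉·83 = 43 + 47×83 = 3944
Last selection ≤ 5180: 43 + ⌊(5180−43)/83⌋·83 = 43 + 61×83 = 5106
Count = 61 − 47 + 1 = 15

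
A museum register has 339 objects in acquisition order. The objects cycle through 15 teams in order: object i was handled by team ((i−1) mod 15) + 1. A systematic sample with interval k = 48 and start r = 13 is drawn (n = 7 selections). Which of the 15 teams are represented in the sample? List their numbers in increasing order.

1, 4, 7, 10, 13

Consecutive selections differ by k = 48, so their team numbers differ by 48 mod 15 = 3.
gcd(48, 15) = 3, so the sample visits 15/3 = 5 distinct residues mod 15.
Start 13 is team 13; the teams hit are 1, 4, 7, 10, 13.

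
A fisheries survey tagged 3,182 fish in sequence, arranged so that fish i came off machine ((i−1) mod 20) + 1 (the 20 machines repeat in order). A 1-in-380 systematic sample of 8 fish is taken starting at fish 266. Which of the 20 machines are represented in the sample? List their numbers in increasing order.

6

Consecutive selections differ by k = 380, so their machine numbers differ by 380 mod 20 = 0.
gcd(380, 20) = 20, so the sample visits 20/20 = 1 distinct residues mod 20.
Start 266 is machine 6; the machines hit are 6.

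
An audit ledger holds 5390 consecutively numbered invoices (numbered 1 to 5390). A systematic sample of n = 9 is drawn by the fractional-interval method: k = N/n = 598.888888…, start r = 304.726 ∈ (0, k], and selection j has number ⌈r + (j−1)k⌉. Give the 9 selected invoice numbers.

305, 904, 1503, 2102, 2701, 3300, 3899, 4497, 5096

j=1: r + 0k = 304.726 → ⌈·⌉ = 305
j=2: r + 1k = 903.614888… → ⌈·⌉ = 904
j=3: r + 2k = 1502.503777… → ⌈·⌉ = 1503
j=4: r + 3k = 2101.392666… → ⌈·⌉ = 2102
j=5: r + 4k = 2700.281555… → ⌈·⌉ = 2701
j=6: r + 5k = 3299.170444… → ⌈·⌉ = 3300
j=7: r + 6k = 3898.059333… → ⌈·⌉ = 3899
j=8: r + 7k = 4496.948222… → ⌈·⌉ = 4497
j=9: r + 8k = 5095.837111… → ⌈·⌉ = 5096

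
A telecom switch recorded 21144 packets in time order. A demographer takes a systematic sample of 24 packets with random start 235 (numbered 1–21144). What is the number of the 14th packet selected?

k = 21144/24 = 881
14th selection = r + (14−1)·k = 235 + 13×881 = 235 + 11453 = 11688

11688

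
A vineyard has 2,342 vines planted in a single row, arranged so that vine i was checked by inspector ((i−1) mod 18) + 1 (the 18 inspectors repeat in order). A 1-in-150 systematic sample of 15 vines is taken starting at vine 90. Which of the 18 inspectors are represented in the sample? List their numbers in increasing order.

6, 12, 18

Consecutive selections differ by k = 150, so their inspector numbers differ by 150 mod 18 = 6.
gcd(150, 18) = 6, so the sample visits 18/6 = 3 distinct residues mod 18.
Start 90 is inspector 18; the inspectors hit are 6, 12, 18.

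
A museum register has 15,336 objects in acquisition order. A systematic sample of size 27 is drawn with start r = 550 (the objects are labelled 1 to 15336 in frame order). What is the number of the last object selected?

15318

k = 15336/27 = 568
27th selection = r + (27−1)·k = 550 + 26×568 = 550 + 14768 = 15318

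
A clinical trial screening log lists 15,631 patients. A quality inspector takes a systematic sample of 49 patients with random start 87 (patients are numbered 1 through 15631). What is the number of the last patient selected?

15399

k = 15631/49 = 319
49th selection = r + (49−1)·k = 87 + 48×319 = 87 + 15312 = 15399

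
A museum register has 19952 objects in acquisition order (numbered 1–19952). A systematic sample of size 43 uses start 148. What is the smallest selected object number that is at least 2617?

k = 19952/43 = 464
Steps past start: ⌈(2617 − 148)/464⌉ = ⌈2469/464⌉ = 6
Selected object: 148 + 6×464 = 2932

2932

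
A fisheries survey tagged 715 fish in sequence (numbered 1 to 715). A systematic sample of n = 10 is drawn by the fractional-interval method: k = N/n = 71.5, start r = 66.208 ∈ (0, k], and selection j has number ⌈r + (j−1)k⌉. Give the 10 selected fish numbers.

j=1: r + 0k = 66.208 → ⌈·⌉ = 67
j=2: r + 1k = 137.708 → ⌈·⌉ = 138
j=3: r + 2k = 209.208 → ⌈·⌉ = 210
j=4: r + 3k = 280.708 → ⌈·⌉ = 281
j=5: r + 4k = 352.208 → ⌈·⌉ = 353
j=6: r + 5k = 423.708 → ⌈·⌉ = 424
j=7: r + 6k = 495.208 → ⌈·⌉ = 496
j=8: r + 7k = 566.708 → ⌈·⌉ = 567
j=9: r + 8k = 638.208 → ⌈·⌉ = 639
j=10: r + 9k = 709.708 → ⌈·⌉ = 710

67, 138, 210, 281, 353, 424, 496, 567, 639, 710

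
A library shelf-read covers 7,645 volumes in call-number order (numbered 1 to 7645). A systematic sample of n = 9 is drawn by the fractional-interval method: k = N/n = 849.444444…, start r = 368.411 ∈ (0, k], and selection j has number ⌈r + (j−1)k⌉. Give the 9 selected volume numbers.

369, 1218, 2068, 2917, 3767, 4616, 5466, 6315, 7164

j=1: r + 0k = 368.411 → ⌈·⌉ = 369
j=2: r + 1k = 1217.855444… → ⌈·⌉ = 1218
j=3: r + 2k = 2067.299888… → ⌈·⌉ = 2068
j=4: r + 3k = 2916.744333… → ⌈·⌉ = 2917
j=5: r + 4k = 3766.188777… → ⌈·⌉ = 3767
j=6: r + 5k = 4615.633222… → ⌈·⌉ = 4616
j=7: r + 6k = 5465.077666… → ⌈·⌉ = 5466
j=8: r + 7k = 6314.522111… → ⌈·⌉ = 6315
j=9: r + 8k = 7163.966555… → ⌈·⌉ = 7164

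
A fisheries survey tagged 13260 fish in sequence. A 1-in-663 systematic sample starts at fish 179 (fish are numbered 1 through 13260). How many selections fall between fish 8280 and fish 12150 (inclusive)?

k = 663
First selection ≥ 8280: 179 + ⌈(8280−179)/663⌉·663 = 179 + 13×663 = 8798
Last selection ≤ 12150: 179 + ⌊(12150−179)/663⌋·663 = 179 + 18×663 = 12113
Count = 18 − 13 + 1 = 6

6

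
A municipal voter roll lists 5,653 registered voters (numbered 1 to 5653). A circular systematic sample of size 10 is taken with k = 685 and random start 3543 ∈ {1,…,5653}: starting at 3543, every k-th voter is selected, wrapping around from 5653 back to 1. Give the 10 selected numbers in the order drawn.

3543, 4228, 4913, 5598, 630, 1315, 2000, 2685, 3370, 4055

Selection 1: 3543
Selection 2: 3543 + 685 = 4228
Selection 3: 4228 + 685 = 4913
Selection 4: 4913 + 685 = 5598
Selection 5: 5598 + 685 = 6283 → 6283 − 5653 = 630
Selection 6: 630 + 685 = 1315
Selection 7: 1315 + 685 = 2000
Selection 8: 2000 + 685 = 2685
Selection 9: 2685 + 685 = 3370
Selection 10: 3370 + 685 = 4055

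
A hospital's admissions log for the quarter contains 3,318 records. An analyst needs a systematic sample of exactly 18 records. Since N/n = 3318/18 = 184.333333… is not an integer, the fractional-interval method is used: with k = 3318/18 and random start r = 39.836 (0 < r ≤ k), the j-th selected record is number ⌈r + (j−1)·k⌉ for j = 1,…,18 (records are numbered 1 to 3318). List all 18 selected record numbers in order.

j=1: r + 0k = 39.836 → ⌈·⌉ = 40
j=2: r + 1k = 224.169333… → ⌈·⌉ = 225
j=3: r + 2k = 408.502666… → ⌈·⌉ = 409
j=4: r + 3k = 592.836 → ⌈·⌉ = 593
j=5: r + 4k = 777.169333… → ⌈·⌉ = 778
j=6: r + 5k = 961.502666… → ⌈·⌉ = 962
j=7: r + 6k = 1145.836 → ⌈·⌉ = 1146
j=8: r + 7k = 1330.169333… → ⌈·⌉ = 1331
j=9: r + 8k = 1514.502666… → ⌈·⌉ = 1515
j=10: r + 9k = 1698.836 → ⌈·⌉ = 1699
j=11: r + 10k = 1883.169333… → ⌈·⌉ = 1884
j=12: r + 11k = 2067.502666… → ⌈·⌉ = 2068
j=13: r + 12k = 2251.836 → ⌈·⌉ = 2252
j=14: r + 13k = 2436.169333… → ⌈·⌉ = 2437
j=15: r + 14k = 2620.502666… → ⌈·⌉ = 2621
j=16: r + 15k = 2804.836 → ⌈·⌉ = 2805
j=17: r + 16k = 2989.169333… → ⌈·⌉ = 2990
j=18: r + 17k = 3173.502666… → ⌈·⌉ = 3174

40, 225, 409, 593, 778, 962, 1146, 1331, 1515, 1699, 1884, 2068, 2252, 2437, 2621, 2805, 2990, 3174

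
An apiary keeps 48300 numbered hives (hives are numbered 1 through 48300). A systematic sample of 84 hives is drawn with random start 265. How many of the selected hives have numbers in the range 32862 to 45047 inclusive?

k = 48300/84 = 575
First selection ≥ 32862: 265 + ⌈(32862−265)/575⌉·575 = 265 + 57×575 = 33040
Last selection ≤ 45047: 265 + ⌊(45047−265)/575⌋·575 = 265 + 77×575 = 44540
Count = 77 − 57 + 1 = 21

21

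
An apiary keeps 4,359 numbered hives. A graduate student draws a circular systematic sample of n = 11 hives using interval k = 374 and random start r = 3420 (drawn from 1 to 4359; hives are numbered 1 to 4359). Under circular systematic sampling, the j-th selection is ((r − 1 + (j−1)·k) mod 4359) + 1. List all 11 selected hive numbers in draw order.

Selection 1: 3420
Selection 2: 3420 + 374 = 3794
Selection 3: 3794 + 374 = 4168
Selection 4: 4168 + 374 = 4542 → 4542 − 4359 = 183
Selection 5: 183 + 374 = 557
Selection 6: 557 + 374 = 931
Selection 7: 931 + 374 = 1305
Selection 8: 1305 + 374 = 1679
Selection 9: 1679 + 374 = 2053
Selection 10: 2053 + 374 = 2427
Selection 11: 2427 + 374 = 2801

3420, 3794, 4168, 183, 557, 931, 1305, 1679, 2053, 2427, 2801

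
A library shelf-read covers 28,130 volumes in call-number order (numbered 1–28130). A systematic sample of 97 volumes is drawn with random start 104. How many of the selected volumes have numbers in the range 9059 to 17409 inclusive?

k = 28130/97 = 290
First selection ≥ 9059: 104 + ⌈(9059−104)/290⌉·290 = 104 + 31×290 = 9094
Last selection ≤ 17409: 104 + ⌊(17409−104)/290⌋·290 = 104 + 59×290 = 17214
Count = 59 − 31 + 1 = 29

29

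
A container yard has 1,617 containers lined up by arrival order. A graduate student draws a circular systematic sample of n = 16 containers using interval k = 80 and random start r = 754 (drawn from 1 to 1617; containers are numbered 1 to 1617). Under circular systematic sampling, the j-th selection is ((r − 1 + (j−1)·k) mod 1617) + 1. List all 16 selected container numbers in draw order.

754, 834, 914, 994, 1074, 1154, 1234, 1314, 1394, 1474, 1554, 17, 97, 177, 257, 337

Selection 1: 754
Selection 2: 754 + 80 = 834
Selection 3: 834 + 80 = 914
Selection 4: 914 + 80 = 994
Selection 5: 994 + 80 = 1074
Selection 6: 1074 + 80 = 1154
Selection 7: 1154 + 80 = 1234
Selection 8: 1234 + 80 = 1314
Selection 9: 1314 + 80 = 1394
Selection 10: 1394 + 80 = 1474
Selection 11: 1474 + 80 = 1554
Selection 12: 1554 + 80 = 1634 → 1634 − 1617 = 17
Selection 13: 17 + 80 = 97
Selection 14: 97 + 80 = 177
Selection 15: 177 + 80 = 257
Selection 16: 257 + 80 = 337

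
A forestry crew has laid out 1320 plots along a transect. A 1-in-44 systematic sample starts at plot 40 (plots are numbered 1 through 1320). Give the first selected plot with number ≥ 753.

k = 44
Steps past start: ⌈(753 − 40)/44⌉ = ⌈713/44⌉ = 17
Selected plot: 40 + 17×44 = 788

788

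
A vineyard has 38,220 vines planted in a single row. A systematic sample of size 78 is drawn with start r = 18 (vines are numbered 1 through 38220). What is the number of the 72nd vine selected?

k = 38220/78 = 490
72nd selection = r + (72−1)·k = 18 + 71×490 = 18 + 34790 = 34808

34808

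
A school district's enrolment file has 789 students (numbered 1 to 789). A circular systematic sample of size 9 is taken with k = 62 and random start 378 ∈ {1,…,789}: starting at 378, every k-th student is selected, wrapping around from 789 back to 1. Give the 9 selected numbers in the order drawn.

Selection 1: 378
Selection 2: 378 + 62 = 440
Selection 3: 440 + 62 = 502
Selection 4: 502 + 62 = 564
Selection 5: 564 + 62 = 626
Selection 6: 626 + 62 = 688
Selection 7: 688 + 62 = 750
Selection 8: 750 + 62 = 812 → 812 − 789 = 23
Selection 9: 23 + 62 = 85

378, 440, 502, 564, 626, 688, 750, 23, 85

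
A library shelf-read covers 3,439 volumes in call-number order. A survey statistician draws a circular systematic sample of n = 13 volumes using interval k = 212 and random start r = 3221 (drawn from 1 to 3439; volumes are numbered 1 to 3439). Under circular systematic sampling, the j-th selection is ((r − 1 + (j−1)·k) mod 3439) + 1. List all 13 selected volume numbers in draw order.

Selection 1: 3221
Selection 2: 3221 + 212 = 3433
Selection 3: 3433 + 212 = 3645 → 3645 − 3439 = 206
Selection 4: 206 + 212 = 418
Selection 5: 418 + 212 = 630
Selection 6: 630 + 212 = 842
Selection 7: 842 + 212 = 1054
Selection 8: 1054 + 212 = 1266
Selection 9: 1266 + 212 = 1478
Selection 10: 1478 + 212 = 1690
Selection 11: 1690 + 212 = 1902
Selection 12: 1902 + 212 = 2114
Selection 13: 2114 + 212 = 2326

3221, 3433, 206, 418, 630, 842, 1054, 1266, 1478, 1690, 1902, 2114, 2326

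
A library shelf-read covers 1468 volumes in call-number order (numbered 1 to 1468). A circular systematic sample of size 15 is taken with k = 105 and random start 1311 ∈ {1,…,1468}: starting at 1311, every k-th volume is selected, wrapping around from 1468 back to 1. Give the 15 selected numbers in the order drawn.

Selection 1: 1311
Selection 2: 1311 + 105 = 1416
Selection 3: 1416 + 105 = 1521 → 1521 − 1468 = 53
Selection 4: 53 + 105 = 158
Selection 5: 158 + 105 = 263
Selection 6: 263 + 105 = 368
Selection 7: 368 + 105 = 473
Selection 8: 473 + 105 = 578
Selection 9: 578 + 105 = 683
Selection 10: 683 + 105 = 788
Selection 11: 788 + 105 = 893
Selection 12: 893 + 105 = 998
Selection 13: 998 + 105 = 1103
Selection 14: 1103 + 105 = 1208
Selection 15: 1208 + 105 = 1313

1311, 1416, 53, 158, 263, 368, 473, 578, 683, 788, 893, 998, 1103, 1208, 1313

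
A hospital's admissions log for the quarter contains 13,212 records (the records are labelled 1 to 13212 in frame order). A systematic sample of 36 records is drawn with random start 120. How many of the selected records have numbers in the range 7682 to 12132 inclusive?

k = 13212/36 = 367
First selection ≥ 7682: 120 + ⌈(7682−120)/367⌉·367 = 120 + 21×367 = 7827
Last selection ≤ 12132: 120 + ⌊(12132−120)/367⌋·367 = 120 + 32×367 = 11864
Count = 32 − 21 + 1 = 12

12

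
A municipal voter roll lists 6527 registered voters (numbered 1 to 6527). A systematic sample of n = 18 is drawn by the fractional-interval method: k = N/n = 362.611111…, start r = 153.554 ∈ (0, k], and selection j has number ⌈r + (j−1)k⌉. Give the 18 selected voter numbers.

j=1: r + 0k = 153.554 → ⌈·⌉ = 154
j=2: r + 1k = 516.165111… → ⌈·⌉ = 517
j=3: r + 2k = 878.776222… → ⌈·⌉ = 879
j=4: r + 3k = 1241.387333… → ⌈·⌉ = 1242
j=5: r + 4k = 1603.998444… → ⌈·⌉ = 1604
j=6: r + 5k = 1966.609555… → ⌈·⌉ = 1967
j=7: r + 6k = 2329.220666… → ⌈·⌉ = 2330
j=8: r + 7k = 2691.831777… → ⌈·⌉ = 2692
j=9: r + 8k = 3054.442888… → ⌈·⌉ = 3055
j=10: r + 9k = 3417.054 → ⌈·⌉ = 3418
j=11: r + 10k = 3779.665111… → ⌈·⌉ = 3780
j=12: r + 11k = 4142.276222… → ⌈·⌉ = 4143
j=13: r + 12k = 4504.887333… → ⌈·⌉ = 4505
j=14: r + 13k = 4867.498444… → ⌈·⌉ = 4868
j=15: r + 14k = 5230.109555… → ⌈·⌉ = 5231
j=16: r + 15k = 5592.720666… → ⌈·⌉ = 5593
j=17: r + 16k = 5955.331777… → ⌈·⌉ = 5956
j=18: r + 17k = 6317.942888… → ⌈·⌉ = 6318

154, 517, 879, 1242, 1604, 1967, 2330, 2692, 3055, 3418, 3780, 4143, 4505, 4868, 5231, 5593, 5956, 6318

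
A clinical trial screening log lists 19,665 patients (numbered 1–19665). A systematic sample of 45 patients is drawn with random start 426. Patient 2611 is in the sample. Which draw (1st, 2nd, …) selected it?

6

k = 19665/45 = 437
position = (2611 − 426)/437 + 1 = 2185/437 + 1 = 5 + 1 = 6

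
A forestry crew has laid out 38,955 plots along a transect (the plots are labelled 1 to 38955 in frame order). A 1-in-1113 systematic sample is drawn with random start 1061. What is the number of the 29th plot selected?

32225

k = 1113
29th selection = r + (29−1)·k = 1061 + 28×1113 = 1061 + 31164 = 32225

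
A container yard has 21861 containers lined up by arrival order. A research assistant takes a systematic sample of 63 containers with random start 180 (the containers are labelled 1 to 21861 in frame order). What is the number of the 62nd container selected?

k = 21861/63 = 347
62nd selection = r + (62−1)·k = 180 + 61×347 = 180 + 21167 = 21347

21347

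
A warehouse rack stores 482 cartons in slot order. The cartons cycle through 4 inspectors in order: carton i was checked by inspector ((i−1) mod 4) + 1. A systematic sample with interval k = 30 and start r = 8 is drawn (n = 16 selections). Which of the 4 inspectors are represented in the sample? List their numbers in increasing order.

2, 4

Consecutive selections differ by k = 30, so their inspector numbers differ by 30 mod 4 = 2.
gcd(30, 4) = 2, so the sample visits 4/2 = 2 distinct residues mod 4.
Start 8 is inspector 4; the inspectors hit are 2, 4.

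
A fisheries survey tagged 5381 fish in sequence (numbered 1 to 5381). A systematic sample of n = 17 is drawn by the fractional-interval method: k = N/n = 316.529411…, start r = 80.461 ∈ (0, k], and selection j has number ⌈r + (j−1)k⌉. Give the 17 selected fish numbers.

81, 397, 714, 1031, 1347, 1664, 1980, 2297, 2613, 2930, 3246, 3563, 3879, 4196, 4512, 4829, 5145

j=1: r + 0k = 80.461 → ⌈·⌉ = 81
j=2: r + 1k = 396.990411… → ⌈·⌉ = 397
j=3: r + 2k = 713.519823… → ⌈·⌉ = 714
j=4: r + 3k = 1030.049235… → ⌈·⌉ = 1031
j=5: r + 4k = 1346.578647… → ⌈·⌉ = 1347
j=6: r + 5k = 1663.108058… → ⌈·⌉ = 1664
j=7: r + 6k = 1979.637470… → ⌈·⌉ = 1980
j=8: r + 7k = 2296.166882… → ⌈·⌉ = 2297
j=9: r + 8k = 2612.696294… → ⌈·⌉ = 2613
j=10: r + 9k = 2929.225705… → ⌈·⌉ = 2930
j=11: r + 10k = 3245.755117… → ⌈·⌉ = 3246
j=12: r + 11k = 3562.284529… → ⌈·⌉ = 3563
j=13: r + 12k = 3878.813941… → ⌈·⌉ = 3879
j=14: r + 13k = 4195.343352… → ⌈·⌉ = 4196
j=15: r + 14k = 4511.872764… → ⌈·⌉ = 4512
j=16: r + 15k = 4828.402176… → ⌈·⌉ = 4829
j=17: r + 16k = 5144.931588… → ⌈·⌉ = 5145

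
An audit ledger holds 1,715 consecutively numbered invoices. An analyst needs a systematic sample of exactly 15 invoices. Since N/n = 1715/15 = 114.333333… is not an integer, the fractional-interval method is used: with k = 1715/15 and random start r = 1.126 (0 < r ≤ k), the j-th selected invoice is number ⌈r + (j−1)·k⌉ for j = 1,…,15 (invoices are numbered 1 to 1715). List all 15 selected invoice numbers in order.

2, 116, 230, 345, 459, 573, 688, 802, 916, 1031, 1145, 1259, 1374, 1488, 1602

j=1: r + 0k = 1.126 → ⌈·⌉ = 2
j=2: r + 1k = 115.459333… → ⌈·⌉ = 116
j=3: r + 2k = 229.792666… → ⌈·⌉ = 230
j=4: r + 3k = 344.126 → ⌈·⌉ = 345
j=5: r + 4k = 458.459333… → ⌈·⌉ = 459
j=6: r + 5k = 572.792666… → ⌈·⌉ = 573
j=7: r + 6k = 687.126 → ⌈·⌉ = 688
j=8: r + 7k = 801.459333… → ⌈·⌉ = 802
j=9: r + 8k = 915.792666… → ⌈·⌉ = 916
j=10: r + 9k = 1030.126 → ⌈·⌉ = 1031
j=11: r + 10k = 1144.459333… → ⌈·⌉ = 1145
j=12: r + 11k = 1258.792666… → ⌈·⌉ = 1259
j=13: r + 12k = 1373.126 → ⌈·⌉ = 1374
j=14: r + 13k = 1487.459333… → ⌈·⌉ = 1488
j=15: r + 14k = 1601.792666… → ⌈·⌉ = 1602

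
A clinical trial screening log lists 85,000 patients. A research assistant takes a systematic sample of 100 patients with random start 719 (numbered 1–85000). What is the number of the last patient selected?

84869

k = 85000/100 = 850
100th selection = r + (100−1)·k = 719 + 99×850 = 719 + 84150 = 84869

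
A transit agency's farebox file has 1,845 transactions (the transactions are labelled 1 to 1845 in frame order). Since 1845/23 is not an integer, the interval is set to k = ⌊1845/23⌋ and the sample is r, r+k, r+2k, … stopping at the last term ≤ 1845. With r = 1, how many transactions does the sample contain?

24

k = ⌊1845/23⌋ = 80
Achieved size = ⌊(1845 − 1)/80⌋ + 1 = ⌊1844/80⌋ + 1 = 23 + 1 = 24
(last selection: 1 + 23×80 = 1841 ≤ 1845; next would be 1921 > 1845)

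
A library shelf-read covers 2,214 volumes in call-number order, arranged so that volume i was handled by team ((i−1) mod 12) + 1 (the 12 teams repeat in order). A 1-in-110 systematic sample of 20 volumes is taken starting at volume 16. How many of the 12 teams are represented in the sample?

Consecutive selections differ by k = 110, so their team numbers differ by 110 mod 12 = 2.
gcd(110, 12) = 2, so the sample visits 12/2 = 6 distinct residues mod 12.
Start 16 is team 4; the teams hit are 2, 4, 6, 8, 10, 12.

6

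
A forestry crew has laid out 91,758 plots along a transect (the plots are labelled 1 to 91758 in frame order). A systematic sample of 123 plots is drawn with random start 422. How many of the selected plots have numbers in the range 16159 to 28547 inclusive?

k = 91758/123 = 746
First selection ≥ 16159: 422 + ⌈(16159−422)/746⌉·746 = 422 + 22×746 = 16834
Last selection ≤ 28547: 422 + ⌊(28547−422)/746⌋·746 = 422 + 37×746 = 28024
Count = 37 − 22 + 1 = 16

16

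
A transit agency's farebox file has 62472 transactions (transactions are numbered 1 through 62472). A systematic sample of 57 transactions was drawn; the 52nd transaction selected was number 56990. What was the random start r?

k = 62472/57 = 1096
r = 56990 − (52−1)×1096 = 56990 − 55896 = 1094

1094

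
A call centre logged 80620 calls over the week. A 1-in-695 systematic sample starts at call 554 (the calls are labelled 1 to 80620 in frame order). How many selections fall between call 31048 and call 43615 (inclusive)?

k = 695
First selection ≥ 31048: 554 + ⌈(31048−554)/695⌉·695 = 554 + 44×695 = 31134
Last selection ≤ 43615: 554 + ⌊(43615−554)/695⌋·695 = 554 + 61×695 = 42949
Count = 61 − 44 + 1 = 18

18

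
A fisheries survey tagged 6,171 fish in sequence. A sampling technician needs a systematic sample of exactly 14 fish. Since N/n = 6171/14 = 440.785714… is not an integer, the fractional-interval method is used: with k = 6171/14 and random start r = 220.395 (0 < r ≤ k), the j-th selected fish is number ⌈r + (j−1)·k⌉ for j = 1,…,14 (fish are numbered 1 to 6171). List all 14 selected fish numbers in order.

j=1: r + 0k = 220.395 → ⌈·⌉ = 221
j=2: r + 1k = 661.180714… → ⌈·⌉ = 662
j=3: r + 2k = 1101.966428… → ⌈·⌉ = 1102
j=4: r + 3k = 1542.752142… → ⌈·⌉ = 1543
j=5: r + 4k = 1983.537857… → ⌈·⌉ = 1984
j=6: r + 5k = 2424.323571… → ⌈·⌉ = 2425
j=7: r + 6k = 2865.109285… → ⌈·⌉ = 2866
j=8: r + 7k = 3305.895 → ⌈·⌉ = 3306
j=9: r + 8k = 3746.680714… → ⌈·⌉ = 3747
j=10: r + 9k = 4187.466428… → ⌈·⌉ = 4188
j=11: r + 10k = 4628.252142… → ⌈·⌉ = 4629
j=12: r + 11k = 5069.037857… → ⌈·⌉ = 5070
j=13: r + 12k = 5509.823571… → ⌈·⌉ = 5510
j=14: r + 13k = 5950.609285… → ⌈·⌉ = 5951

221, 662, 1102, 1543, 1984, 2425, 2866, 3306, 3747, 4188, 4629, 5070, 5510, 5951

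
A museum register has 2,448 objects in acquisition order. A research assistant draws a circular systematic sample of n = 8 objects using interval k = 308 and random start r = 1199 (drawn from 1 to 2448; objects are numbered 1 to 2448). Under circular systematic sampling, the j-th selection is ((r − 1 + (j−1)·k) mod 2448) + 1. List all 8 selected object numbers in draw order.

Selection 1: 1199
Selection 2: 1199 + 308 = 1507
Selection 3: 1507 + 308 = 1815
Selection 4: 1815 + 308 = 2123
Selection 5: 2123 + 308 = 2431
Selection 6: 2431 + 308 = 2739 → 2739 − 2448 = 291
Selection 7: 291 + 308 = 599
Selection 8: 599 + 308 = 907

1199, 1507, 1815, 2123, 2431, 291, 599, 907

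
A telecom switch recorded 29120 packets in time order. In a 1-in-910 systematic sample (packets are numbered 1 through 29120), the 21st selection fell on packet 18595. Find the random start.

395

k = 910
r = 18595 − (21−1)×910 = 18595 − 18200 = 395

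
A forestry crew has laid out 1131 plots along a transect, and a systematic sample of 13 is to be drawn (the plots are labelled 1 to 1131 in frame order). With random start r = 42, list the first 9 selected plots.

k = N/n = 1131/13 = 87
plot 1: 42
plot 2: 42 + 87 = 129
plot 3: 129 + 87 = 216
plot 4: 216 + 87 = 303
plot 5: 303 + 87 = 390
plot 6: 390 + 87 = 477
plot 7: 477 + 87 = 564
plot 8: 564 + 87 = 651
plot 9: 651 + 87 = 738

42, 129, 216, 303, 390, 477, 564, 651, 738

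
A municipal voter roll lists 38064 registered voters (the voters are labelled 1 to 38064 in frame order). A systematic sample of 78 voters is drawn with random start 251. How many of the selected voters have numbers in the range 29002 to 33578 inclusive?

10

k = 38064/78 = 488
First selection ≥ 29002: 251 + ⌈(29002−251)/488⌉·488 = 251 + 59×488 = 29043
Last selection ≤ 33578: 251 + ⌊(33578−251)/488⌋·488 = 251 + 68×488 = 33435
Count = 68 − 59 + 1 = 10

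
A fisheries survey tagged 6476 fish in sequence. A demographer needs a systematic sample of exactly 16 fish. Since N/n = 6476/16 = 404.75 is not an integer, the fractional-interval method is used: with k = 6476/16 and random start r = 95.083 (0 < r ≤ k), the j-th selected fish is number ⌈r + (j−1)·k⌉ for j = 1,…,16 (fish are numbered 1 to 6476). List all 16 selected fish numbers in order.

j=1: r + 0k = 95.083 → ⌈·⌉ = 96
j=2: r + 1k = 499.833 → ⌈·⌉ = 500
j=3: r + 2k = 904.583 → ⌈·⌉ = 905
j=4: r + 3k = 1309.333 → ⌈·⌉ = 1310
j=5: r + 4k = 1714.083 → ⌈·⌉ = 1715
j=6: r + 5k = 2118.833 → ⌈·⌉ = 2119
j=7: r + 6k = 2523.583 → ⌈·⌉ = 2524
j=8: r + 7k = 2928.333 → ⌈·⌉ = 2929
j=9: r + 8k = 3333.083 → ⌈·⌉ = 3334
j=10: r + 9k = 3737.833 → ⌈·⌉ = 3738
j=11: r + 10k = 4142.583 → ⌈·⌉ = 4143
j=12: r + 11k = 4547.333 → ⌈·⌉ = 4548
j=13: r + 12k = 4952.083 → ⌈·⌉ = 4953
j=14: r + 13k = 5356.833 → ⌈·⌉ = 5357
j=15: r + 14k = 5761.583 → ⌈·⌉ = 5762
j=16: r + 15k = 6166.333 → ⌈·⌉ = 6167

96, 500, 905, 1310, 1715, 2119, 2524, 2929, 3334, 3738, 4143, 4548, 4953, 5357, 5762, 6167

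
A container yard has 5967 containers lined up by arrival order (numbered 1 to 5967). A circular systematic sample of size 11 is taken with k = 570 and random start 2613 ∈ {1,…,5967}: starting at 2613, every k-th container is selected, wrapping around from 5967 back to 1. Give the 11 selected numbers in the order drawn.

2613, 3183, 3753, 4323, 4893, 5463, 66, 636, 1206, 1776, 2346

Selection 1: 2613
Selection 2: 2613 + 570 = 3183
Selection 3: 3183 + 570 = 3753
Selection 4: 3753 + 570 = 4323
Selection 5: 4323 + 570 = 4893
Selection 6: 4893 + 570 = 5463
Selection 7: 5463 + 570 = 6033 → 6033 − 5967 = 66
Selection 8: 66 + 570 = 636
Selection 9: 636 + 570 = 1206
Selection 10: 1206 + 570 = 1776
Selection 11: 1776 + 570 = 2346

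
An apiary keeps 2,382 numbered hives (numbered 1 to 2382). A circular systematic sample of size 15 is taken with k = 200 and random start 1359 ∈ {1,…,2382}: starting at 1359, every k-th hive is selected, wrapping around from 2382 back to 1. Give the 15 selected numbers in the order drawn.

Selection 1: 1359
Selection 2: 1359 + 200 = 1559
Selection 3: 1559 + 200 = 1759
Selection 4: 1759 + 200 = 1959
Selection 5: 1959 + 200 = 2159
Selection 6: 2159 + 200 = 2359
Selection 7: 2359 + 200 = 2559 → 2559 − 2382 = 177
Selection 8: 177 + 200 = 377
Selection 9: 377 + 200 = 577
Selection 10: 577 + 200 = 777
Selection 11: 777 + 200 = 977
Selection 12: 977 + 200 = 1177
Selection 13: 1177 + 200 = 1377
Selection 14: 1377 + 200 = 1577
Selection 15: 1577 + 200 = 1777

1359, 1559, 1759, 1959, 2159, 2359, 177, 377, 577, 777, 977, 1177, 1377, 1577, 1777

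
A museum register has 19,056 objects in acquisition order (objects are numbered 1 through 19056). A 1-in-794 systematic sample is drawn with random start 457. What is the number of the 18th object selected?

13955

k = 794
18th selection = r + (18−1)·k = 457 + 17×794 = 457 + 13498 = 13955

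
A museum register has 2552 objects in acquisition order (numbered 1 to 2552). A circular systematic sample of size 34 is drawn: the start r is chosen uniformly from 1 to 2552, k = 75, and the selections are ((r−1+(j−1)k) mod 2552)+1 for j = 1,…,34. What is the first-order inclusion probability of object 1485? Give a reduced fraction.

For each position j, as r ranges over 1…2552 the j-th selection hits every object exactly once, so object 1485 is selected for exactly 34 of the 2552 starts.
Inclusion probability = 34/2552 = 17/1276.

17/1276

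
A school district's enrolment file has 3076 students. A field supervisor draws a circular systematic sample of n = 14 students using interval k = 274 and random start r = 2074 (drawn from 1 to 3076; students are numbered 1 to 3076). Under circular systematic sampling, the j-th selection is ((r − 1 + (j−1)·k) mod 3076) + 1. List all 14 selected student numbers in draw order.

Selection 1: 2074
Selection 2: 2074 + 274 = 2348
Selection 3: 2348 + 274 = 2622
Selection 4: 2622 + 274 = 2896
Selection 5: 2896 + 274 = 3170 → 3170 − 3076 = 94
Selection 6: 94 + 274 = 368
Selection 7: 368 + 274 = 642
Selection 8: 642 + 274 = 916
Selection 9: 916 + 274 = 1190
Selection 10: 1190 + 274 = 1464
Selection 11: 1464 + 274 = 1738
Selection 12: 1738 + 274 = 2012
Selection 13: 2012 + 274 = 2286
Selection 14: 2286 + 274 = 2560

2074, 2348, 2622, 2896, 94, 368, 642, 916, 1190, 1464, 1738, 2012, 2286, 2560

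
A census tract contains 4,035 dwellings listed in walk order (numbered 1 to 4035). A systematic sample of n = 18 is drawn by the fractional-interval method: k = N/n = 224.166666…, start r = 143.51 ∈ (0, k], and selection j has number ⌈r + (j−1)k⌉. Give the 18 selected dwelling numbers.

j=1: r + 0k = 143.51 → ⌈·⌉ = 144
j=2: r + 1k = 367.676666… → ⌈·⌉ = 368
j=3: r + 2k = 591.843333… → ⌈·⌉ = 592
j=4: r + 3k = 816.01 → ⌈·⌉ = 817
j=5: r + 4k = 1040.176666… → ⌈·⌉ = 1041
j=6: r + 5k = 1264.343333… → ⌈·⌉ = 1265
j=7: r + 6k = 1488.51 → ⌈·⌉ = 1489
j=8: r + 7k = 1712.676666… → ⌈·⌉ = 1713
j=9: r + 8k = 1936.843333… → ⌈·⌉ = 1937
j=10: r + 9k = 2161.01 → ⌈·⌉ = 2162
j=11: r + 10k = 2385.176666… → ⌈·⌉ = 2386
j=12: r + 11k = 2609.343333… → ⌈·⌉ = 2610
j=13: r + 12k = 2833.51 → ⌈·⌉ = 2834
j=14: r + 13k = 3057.676666… → ⌈·⌉ = 3058
j=15: r + 14k = 3281.843333… → ⌈·⌉ = 3282
j=16: r + 15k = 3506.01 → ⌈·⌉ = 3507
j=17: r + 16k = 3730.176666… → ⌈·⌉ = 3731
j=18: r + 17k = 3954.343333… → ⌈·⌉ = 3955

144, 368, 592, 817, 1041, 1265, 1489, 1713, 1937, 2162, 2386, 2610, 2834, 3058, 3282, 3507, 3731, 3955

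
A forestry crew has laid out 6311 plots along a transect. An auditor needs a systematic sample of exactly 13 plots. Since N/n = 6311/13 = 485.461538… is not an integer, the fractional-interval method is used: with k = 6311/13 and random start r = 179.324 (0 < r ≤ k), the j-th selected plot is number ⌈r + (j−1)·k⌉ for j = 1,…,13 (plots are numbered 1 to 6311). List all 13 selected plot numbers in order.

j=1: r + 0k = 179.324 → ⌈·⌉ = 180
j=2: r + 1k = 664.785538… → ⌈·⌉ = 665
j=3: r + 2k = 1150.247076… → ⌈·⌉ = 1151
j=4: r + 3k = 1635.708615… → ⌈·⌉ = 1636
j=5: r + 4k = 2121.170153… → ⌈·⌉ = 2122
j=6: r + 5k = 2606.631692… → ⌈·⌉ = 2607
j=7: r + 6k = 3092.093230… → ⌈·⌉ = 3093
j=8: r + 7k = 3577.554769… → ⌈·⌉ = 3578
j=9: r + 8k = 4063.016307… → ⌈·⌉ = 4064
j=10: r + 9k = 4548.477846… → ⌈·⌉ = 4549
j=11: r + 10k = 5033.939384… → ⌈·⌉ = 5034
j=12: r + 11k = 5519.400923… → ⌈·⌉ = 5520
j=13: r + 12k = 6004.862461… → ⌈·⌉ = 6005

180, 665, 1151, 1636, 2122, 2607, 3093, 3578, 4064, 4549, 5034, 5520, 6005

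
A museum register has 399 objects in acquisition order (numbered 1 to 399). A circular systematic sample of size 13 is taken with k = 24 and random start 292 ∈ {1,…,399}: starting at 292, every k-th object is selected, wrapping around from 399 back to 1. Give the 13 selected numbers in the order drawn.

Selection 1: 292
Selection 2: 292 + 24 = 316
Selection 3: 316 + 24 = 340
Selection 4: 340 + 24 = 364
Selection 5: 364 + 24 = 388
Selection 6: 388 + 24 = 412 → 412 − 399 = 13
Selection 7: 13 + 24 = 37
Selection 8: 37 + 24 = 61
Selection 9: 61 + 24 = 85
Selection 10: 85 + 24 = 109
Selection 11: 109 + 24 = 133
Selection 12: 133 + 24 = 157
Selection 13: 157 + 24 = 181

292, 316, 340, 364, 388, 13, 37, 61, 85, 109, 133, 157, 181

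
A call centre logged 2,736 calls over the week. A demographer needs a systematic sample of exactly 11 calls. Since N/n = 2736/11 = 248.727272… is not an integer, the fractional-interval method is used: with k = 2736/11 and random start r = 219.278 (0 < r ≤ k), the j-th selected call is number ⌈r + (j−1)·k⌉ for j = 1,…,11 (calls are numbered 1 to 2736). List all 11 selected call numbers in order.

j=1: r + 0k = 219.278 → ⌈·⌉ = 220
j=2: r + 1k = 468.005272… → ⌈·⌉ = 469
j=3: r + 2k = 716.732545… → ⌈·⌉ = 717
j=4: r + 3k = 965.459818… → ⌈·⌉ = 966
j=5: r + 4k = 1214.187090… → ⌈·⌉ = 1215
j=6: r + 5k = 1462.914363… → ⌈·⌉ = 1463
j=7: r + 6k = 1711.641636… → ⌈·⌉ = 1712
j=8: r + 7k = 1960.368909… → ⌈·⌉ = 1961
j=9: r + 8k = 2209.096181… → ⌈·⌉ = 2210
j=10: r + 9k = 2457.823454… → ⌈·⌉ = 2458
j=11: r + 10k = 2706.550727… → ⌈·⌉ = 2707

220, 469, 717, 966, 1215, 1463, 1712, 1961, 2210, 2458, 2707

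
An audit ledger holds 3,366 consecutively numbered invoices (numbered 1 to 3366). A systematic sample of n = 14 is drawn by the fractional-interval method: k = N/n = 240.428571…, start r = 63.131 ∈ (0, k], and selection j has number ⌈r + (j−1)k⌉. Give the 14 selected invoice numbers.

64, 304, 544, 785, 1025, 1266, 1506, 1747, 1987, 2227, 2468, 2708, 2949, 3189

j=1: r + 0k = 63.131 → ⌈·⌉ = 64
j=2: r + 1k = 303.559571… → ⌈·⌉ = 304
j=3: r + 2k = 543.988142… → ⌈·⌉ = 544
j=4: r + 3k = 784.416714… → ⌈·⌉ = 785
j=5: r + 4k = 1024.845285… → ⌈·⌉ = 1025
j=6: r + 5k = 1265.273857… → ⌈·⌉ = 1266
j=7: r + 6k = 1505.702428… → ⌈·⌉ = 1506
j=8: r + 7k = 1746.131 → ⌈·⌉ = 1747
j=9: r + 8k = 1986.559571… → ⌈·⌉ = 1987
j=10: r + 9k = 2226.988142… → ⌈·⌉ = 2227
j=11: r + 10k = 2467.416714… → ⌈·⌉ = 2468
j=12: r + 11k = 2707.845285… → ⌈·⌉ = 2708
j=13: r + 12k = 2948.273857… → ⌈·⌉ = 2949
j=14: r + 13k = 3188.702428… → ⌈·⌉ = 3189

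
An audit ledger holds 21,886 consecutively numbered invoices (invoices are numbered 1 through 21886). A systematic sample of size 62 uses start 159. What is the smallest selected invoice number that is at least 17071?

k = 21886/62 = 353
Steps past start: ⌈(17071 − 159)/353⌉ = ⌈16912/353⌉ = 48
Selected invoice: 159 + 48×353 = 17103

17103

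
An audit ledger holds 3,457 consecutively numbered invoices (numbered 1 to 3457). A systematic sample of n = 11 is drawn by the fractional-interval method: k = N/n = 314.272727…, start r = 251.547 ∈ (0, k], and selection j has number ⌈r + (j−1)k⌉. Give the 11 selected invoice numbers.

j=1: r + 0k = 251.547 → ⌈·⌉ = 252
j=2: r + 1k = 565.819727… → ⌈·⌉ = 566
j=3: r + 2k = 880.092454… → ⌈·⌉ = 881
j=4: r + 3k = 1194.365181… → ⌈·⌉ = 1195
j=5: r + 4k = 1508.637909… → ⌈·⌉ = 1509
j=6: r + 5k = 1822.910636… → ⌈·⌉ = 1823
j=7: r + 6k = 2137.183363… → ⌈·⌉ = 2138
j=8: r + 7k = 2451.456090… → ⌈·⌉ = 2452
j=9: r + 8k = 2765.728818… → ⌈·⌉ = 2766
j=10: r + 9k = 3080.001545… → ⌈·⌉ = 3081
j=11: r + 10k = 3394.274272… → ⌈·⌉ = 3395

252, 566, 881, 1195, 1509, 1823, 2138, 2452, 2766, 3081, 3395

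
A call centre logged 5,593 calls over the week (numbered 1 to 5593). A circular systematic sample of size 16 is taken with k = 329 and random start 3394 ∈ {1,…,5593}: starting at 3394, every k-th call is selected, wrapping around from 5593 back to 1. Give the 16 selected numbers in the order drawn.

3394, 3723, 4052, 4381, 4710, 5039, 5368, 104, 433, 762, 1091, 1420, 1749, 2078, 2407, 2736

Selection 1: 3394
Selection 2: 3394 + 329 = 3723
Selection 3: 3723 + 329 = 4052
Selection 4: 4052 + 329 = 4381
Selection 5: 4381 + 329 = 4710
Selection 6: 4710 + 329 = 5039
Selection 7: 5039 + 329 = 5368
Selection 8: 5368 + 329 = 5697 → 5697 − 5593 = 104
Selection 9: 104 + 329 = 433
Selection 10: 433 + 329 = 762
Selection 11: 762 + 329 = 1091
Selection 12: 1091 + 329 = 1420
Selection 13: 1420 + 329 = 1749
Selection 14: 1749 + 329 = 2078
Selection 15: 2078 + 329 = 2407
Selection 16: 2407 + 329 = 2736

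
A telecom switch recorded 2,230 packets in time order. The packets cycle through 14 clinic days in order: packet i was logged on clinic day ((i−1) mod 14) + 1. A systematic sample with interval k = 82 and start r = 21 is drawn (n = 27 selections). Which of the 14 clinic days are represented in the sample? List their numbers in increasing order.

1, 3, 5, 7, 9, 11, 13

Consecutive selections differ by k = 82, so their clinic day numbers differ by 82 mod 14 = 12.
gcd(82, 14) = 2, so the sample visits 14/2 = 7 distinct residues mod 14.
Start 21 is clinic day 7; the clinic days hit are 1, 3, 5, 7, 9, 11, 13.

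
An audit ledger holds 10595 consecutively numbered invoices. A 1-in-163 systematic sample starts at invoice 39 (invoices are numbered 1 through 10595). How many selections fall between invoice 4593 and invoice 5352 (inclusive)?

5

k = 163
First selection ≥ 4593: 39 + ⌈(4593−39)/163⌉·163 = 39 + 28×163 = 4603
Last selection ≤ 5352: 39 + ⌊(5352−39)/163⌋·163 = 39 + 32×163 = 5255
Count = 32 − 28 + 1 = 5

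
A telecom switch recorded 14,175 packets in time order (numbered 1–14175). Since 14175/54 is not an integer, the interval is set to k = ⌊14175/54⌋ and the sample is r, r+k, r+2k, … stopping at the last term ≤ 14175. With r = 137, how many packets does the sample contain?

k = ⌊14175/54⌋ = 262
Achieved size = ⌊(14175 − 137)/262⌋ + 1 = ⌊14038/262⌋ + 1 = 53 + 1 = 54
(last selection: 137 + 53×262 = 14023 ≤ 14175; next would be 14285 > 14175)

54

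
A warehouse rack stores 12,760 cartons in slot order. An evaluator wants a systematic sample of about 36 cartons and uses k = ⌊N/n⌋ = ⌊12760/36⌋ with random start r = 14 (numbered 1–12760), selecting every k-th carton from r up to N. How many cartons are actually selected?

k = ⌊12760/36⌋ = 354
Achieved size = ⌊(12760 − 14)/354⌋ + 1 = ⌊12746/354⌋ + 1 = 36 + 1 = 37
(last selection: 14 + 36×354 = 12758 ≤ 12760; next would be 13112 > 12760)

37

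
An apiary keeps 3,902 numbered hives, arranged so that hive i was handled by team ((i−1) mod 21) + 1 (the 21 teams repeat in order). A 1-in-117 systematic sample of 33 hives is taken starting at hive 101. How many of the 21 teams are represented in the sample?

Consecutive selections differ by k = 117, so their team numbers differ by 117 mod 21 = 12.
gcd(117, 21) = 3, so the sample visits 21/3 = 7 distinct residues mod 21.
Start 101 is team 17; the teams hit are 2, 5, 8, 11, 14, 17, 20.

7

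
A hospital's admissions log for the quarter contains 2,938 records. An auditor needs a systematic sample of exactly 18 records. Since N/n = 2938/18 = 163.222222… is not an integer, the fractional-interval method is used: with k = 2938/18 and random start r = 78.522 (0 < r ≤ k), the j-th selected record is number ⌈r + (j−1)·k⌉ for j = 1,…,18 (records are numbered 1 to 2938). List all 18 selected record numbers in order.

79, 242, 405, 569, 732, 895, 1058, 1222, 1385, 1548, 1711, 1874, 2038, 2201, 2364, 2527, 2691, 2854

j=1: r + 0k = 78.522 → ⌈·⌉ = 79
j=2: r + 1k = 241.744222… → ⌈·⌉ = 242
j=3: r + 2k = 404.966444… → ⌈·⌉ = 405
j=4: r + 3k = 568.188666… → ⌈·⌉ = 569
j=5: r + 4k = 731.410888… → ⌈·⌉ = 732
j=6: r + 5k = 894.633111… → ⌈·⌉ = 895
j=7: r + 6k = 1057.855333… → ⌈·⌉ = 1058
j=8: r + 7k = 1221.077555… → ⌈·⌉ = 1222
j=9: r + 8k = 1384.299777… → ⌈·⌉ = 1385
j=10: r + 9k = 1547.522 → ⌈·⌉ = 1548
j=11: r + 10k = 1710.744222… → ⌈·⌉ = 1711
j=12: r + 11k = 1873.966444… → ⌈·⌉ = 1874
j=13: r + 12k = 2037.188666… → ⌈·⌉ = 2038
j=14: r + 13k = 2200.410888… → ⌈·⌉ = 2201
j=15: r + 14k = 2363.633111… → ⌈·⌉ = 2364
j=16: r + 15k = 2526.855333… → ⌈·⌉ = 2527
j=17: r + 16k = 2690.077555… → ⌈·⌉ = 2691
j=18: r + 17k = 2853.299777… → ⌈·⌉ = 2854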